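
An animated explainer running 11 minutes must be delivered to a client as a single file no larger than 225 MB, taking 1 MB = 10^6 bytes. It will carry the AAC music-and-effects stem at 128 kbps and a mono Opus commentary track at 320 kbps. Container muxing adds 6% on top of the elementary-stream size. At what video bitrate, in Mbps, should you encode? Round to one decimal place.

2.1 Mbps

Budget: 225 MB = 1800.0 Mb.
Stream payload after overhead: 1800.0 / 1.06 = 1698.1 Mb.
11 min = 660 s
Total bitrate budget: 1698.1 Mb / 660 s = 2.573 Mbps.
Audio total: 128 + 320 = 448 kbps = 0.448 Mbps.
Video: 2.573 − 0.448 = 2.125 Mbps.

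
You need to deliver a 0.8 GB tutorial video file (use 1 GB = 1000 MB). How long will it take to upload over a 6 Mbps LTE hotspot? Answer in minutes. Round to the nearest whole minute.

18 minutes

File: 0.8 GB = 6400.0 Mb.
At 6 Mbps: 6400.0 / 6 = 1066.7 s ≈ 17.8 minutes.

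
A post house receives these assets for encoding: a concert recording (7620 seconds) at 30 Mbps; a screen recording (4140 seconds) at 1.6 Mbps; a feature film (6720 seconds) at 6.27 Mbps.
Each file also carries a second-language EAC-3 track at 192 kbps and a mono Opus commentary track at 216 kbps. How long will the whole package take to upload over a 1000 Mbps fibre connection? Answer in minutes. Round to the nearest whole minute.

5 minutes

Audio total: 192 + 216 = 408 kbps = 0.408 Mbps.
concert recording: 30.408 Mbps × 7620 s = 231709.0 Mb
screen recording: 2.008 Mbps × 4140 s = 8313.1 Mb
feature film: 6.678 Mbps × 6720 s = 44876.2 Mb
Total: 284898.2 Mb = 35612.3 MB.
At 1000 Mbps: 284898.2 / 1000 = 285 s ≈ 4.75 minutes.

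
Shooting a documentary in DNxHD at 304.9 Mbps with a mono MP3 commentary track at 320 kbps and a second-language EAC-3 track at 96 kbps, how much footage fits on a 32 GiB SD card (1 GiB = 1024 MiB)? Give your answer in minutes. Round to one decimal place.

15.0 minutes

Audio total: 320 + 96 = 416 kbps = 0.416 Mbps.
Total bitrate: 304.9 + 0.416 = 305.316 Mbps.
Capacity: 32 GiB = 274,878 Mb.
Recording time: 274,878 / 305.316 = 900.3 s ≈ 15.0 minutes.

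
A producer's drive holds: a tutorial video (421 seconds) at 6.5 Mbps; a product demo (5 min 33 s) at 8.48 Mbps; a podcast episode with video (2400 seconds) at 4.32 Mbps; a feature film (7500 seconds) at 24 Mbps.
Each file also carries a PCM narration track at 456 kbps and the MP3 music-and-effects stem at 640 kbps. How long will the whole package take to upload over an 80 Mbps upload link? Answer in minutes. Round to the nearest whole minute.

43 minutes

Audio total: 456 + 640 = 1096 kbps = 1.096 Mbps.
tutorial video: 7.596 Mbps × 421 s = 3197.9 Mb
product demo: 9.576 Mbps × 333 s = 3188.8 Mb
podcast episode with video: 5.416 Mbps × 2400 s = 12998.4 Mb
feature film: 25.096 Mbps × 7500 s = 188220.0 Mb
Total: 207605.1 Mb = 25950.6 MB.
At 80 Mbps: 207605.1 / 80 = 2595 s ≈ 43.3 minutes.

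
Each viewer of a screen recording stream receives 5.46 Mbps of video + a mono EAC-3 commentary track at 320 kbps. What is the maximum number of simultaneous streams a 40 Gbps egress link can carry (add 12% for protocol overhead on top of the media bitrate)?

Audio: 320 kbps = 0.320 Mbps.
Per-viewer media rate: 5.780 Mbps.
On the wire with 12% overhead: 6.474 Mbps.
40 Gbps = 40,000 Mbps; 40,000 / 6.474 = 6178.94 → 6178 viewers.

6178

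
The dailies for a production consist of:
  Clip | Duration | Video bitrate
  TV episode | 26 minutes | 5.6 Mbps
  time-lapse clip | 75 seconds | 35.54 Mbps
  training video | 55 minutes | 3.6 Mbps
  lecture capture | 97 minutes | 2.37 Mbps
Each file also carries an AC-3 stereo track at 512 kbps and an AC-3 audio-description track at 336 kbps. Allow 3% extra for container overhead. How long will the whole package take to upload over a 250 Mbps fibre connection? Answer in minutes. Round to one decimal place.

3.2 minutes

Audio total: 512 + 336 = 848 kbps = 0.848 Mbps.
TV episode: 6.448 Mbps × 1560 s × 1.03 = 10360.6 Mb
time-lapse clip: 36.388 Mbps × 75 s × 1.03 = 2811.0 Mb
training video: 4.448 Mbps × 3300 s × 1.03 = 15118.8 Mb
lecture capture: 3.218 Mbps × 5820 s × 1.03 = 19290.6 Mb
Total: 47581.0 Mb = 5947.6 MB.
At 250 Mbps: 47581.0 / 250 = 190 s ≈ 3.17 minutes.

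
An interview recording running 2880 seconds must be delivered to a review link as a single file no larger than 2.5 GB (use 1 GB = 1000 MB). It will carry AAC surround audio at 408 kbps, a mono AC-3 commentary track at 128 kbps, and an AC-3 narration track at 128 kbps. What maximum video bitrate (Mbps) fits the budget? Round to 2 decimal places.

Budget: 2.5 GB = 20000.0 Mb.
Total bitrate budget: 20000.0 Mb / 2880 s = 6.944 Mbps.
Audio total: 408 + 128 + 128 = 664 kbps = 0.664 Mbps.
Video: 6.944 − 0.664 = 6.280 Mbps.

6.28 Mbps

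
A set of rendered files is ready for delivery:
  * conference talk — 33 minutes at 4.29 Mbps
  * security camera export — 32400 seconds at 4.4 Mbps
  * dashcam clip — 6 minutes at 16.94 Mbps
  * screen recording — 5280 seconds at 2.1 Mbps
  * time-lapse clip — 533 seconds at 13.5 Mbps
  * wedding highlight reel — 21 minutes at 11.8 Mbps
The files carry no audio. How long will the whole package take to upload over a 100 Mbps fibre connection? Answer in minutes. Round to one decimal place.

31.7 minutes

conference talk: 4.290 Mbps × 1980 s = 8494.2 Mb
security camera export: 4.400 Mbps × 32400 s = 142560.0 Mb
dashcam clip: 16.940 Mbps × 360 s = 6098.4 Mb
screen recording: 2.100 Mbps × 5280 s = 11088.0 Mb
time-lapse clip: 13.500 Mbps × 533 s = 7195.5 Mb
wedding highlight reel: 11.800 Mbps × 1260 s = 14868.0 Mb
Total: 190304.1 Mb = 23788.0 MB.
At 100 Mbps: 190304.1 / 100 = 1903 s ≈ 31.7 minutes.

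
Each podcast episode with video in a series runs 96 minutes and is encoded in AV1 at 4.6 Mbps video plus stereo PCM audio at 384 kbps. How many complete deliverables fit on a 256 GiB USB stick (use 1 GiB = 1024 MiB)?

76

96 min = 5760 s
Audio: 384 kbps = 0.384 Mbps.
Total bitrate: 4.984 Mbps.
Per item: 4.984 Mbps × 5760 s = 28,708 Mb = 3,588 MB.
Capacity: 256 GiB = 2,199,023 Mb; 76.60 items → 76 complete.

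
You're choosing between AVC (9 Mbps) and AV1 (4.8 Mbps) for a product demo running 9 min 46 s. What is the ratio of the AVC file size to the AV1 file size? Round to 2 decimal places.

9 min 46 s = 586 s
AVC: 9.000 Mbps × 586 s = 5274.0 Mb = 0.659 GB.
AV1: 4.800 Mbps × 586 s = 2812.8 Mb = 0.352 GB.
Ratio: 0.659 / 0.352 = 1.875.

1.88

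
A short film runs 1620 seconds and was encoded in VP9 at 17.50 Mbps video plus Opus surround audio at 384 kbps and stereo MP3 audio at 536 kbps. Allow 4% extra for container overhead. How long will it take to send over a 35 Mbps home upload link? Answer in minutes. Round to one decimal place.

14.8 minutes

Audio total: 384 + 536 = 920 kbps = 0.920 Mbps.
Total bitrate: 18.420 Mbps.
File: 18.420 Mbps × 1620 s = 29840.4 Mb.
With 4% container overhead: ×1.04. → 31034.0 Mb.
At 35 Mbps: 31034.0 / 35 = 886.7 s ≈ 14.8 minutes.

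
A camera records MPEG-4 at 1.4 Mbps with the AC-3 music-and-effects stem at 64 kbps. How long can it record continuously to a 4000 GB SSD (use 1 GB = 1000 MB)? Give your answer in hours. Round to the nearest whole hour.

Audio: 64 kbps = 0.064 Mbps.
Total bitrate: 1.4 + 0.064 = 1.464 Mbps.
Capacity: 4000 GB = 32,000,000 Mb.
Recording time: 32,000,000 / 1.464 = 21,857,923 s ≈ 6,072 hours.

6072 hours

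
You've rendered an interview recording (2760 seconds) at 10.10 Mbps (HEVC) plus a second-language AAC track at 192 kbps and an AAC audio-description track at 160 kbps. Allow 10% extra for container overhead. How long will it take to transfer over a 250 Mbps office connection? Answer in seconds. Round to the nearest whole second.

Audio total: 192 + 160 = 352 kbps = 0.352 Mbps.
Total bitrate: 10.452 Mbps.
File: 10.452 Mbps × 2760 s = 28847.5 Mb.
With 10% container overhead: ×1.10. → 31732.3 Mb.
At 250 Mbps: 31732.3 / 250 = 126.9 s ≈ 127 seconds.

127 seconds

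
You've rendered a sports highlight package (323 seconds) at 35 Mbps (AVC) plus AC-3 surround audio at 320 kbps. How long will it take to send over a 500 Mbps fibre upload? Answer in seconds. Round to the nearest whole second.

23 seconds

Audio: 320 kbps = 0.320 Mbps.
Total bitrate: 35.320 Mbps.
File: 35.320 Mbps × 323 s = 11408.4 Mb.
At 500 Mbps: 11408.4 / 500 = 22.8 s ≈ 22.8 seconds.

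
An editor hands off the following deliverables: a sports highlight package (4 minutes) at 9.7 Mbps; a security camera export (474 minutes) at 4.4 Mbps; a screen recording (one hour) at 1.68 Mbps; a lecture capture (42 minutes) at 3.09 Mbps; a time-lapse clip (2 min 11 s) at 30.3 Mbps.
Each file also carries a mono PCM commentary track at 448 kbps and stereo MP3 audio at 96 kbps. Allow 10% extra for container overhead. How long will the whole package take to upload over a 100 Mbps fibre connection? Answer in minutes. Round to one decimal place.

30.1 minutes

Audio total: 448 + 96 = 544 kbps = 0.544 Mbps.
sports highlight package: 10.244 Mbps × 240 s × 1.10 = 2704.4 Mb
security camera export: 4.944 Mbps × 28440 s × 1.10 = 154668.1 Mb
screen recording: 2.224 Mbps × 3600 s × 1.10 = 8807.0 Mb
lecture capture: 3.634 Mbps × 2520 s × 1.10 = 10073.4 Mb
time-lapse clip: 30.844 Mbps × 131 s × 1.10 = 4444.6 Mb
Total: 180697.6 Mb = 22587.2 MB.
At 100 Mbps: 180697.6 / 100 = 1807 s ≈ 30.1 minutes.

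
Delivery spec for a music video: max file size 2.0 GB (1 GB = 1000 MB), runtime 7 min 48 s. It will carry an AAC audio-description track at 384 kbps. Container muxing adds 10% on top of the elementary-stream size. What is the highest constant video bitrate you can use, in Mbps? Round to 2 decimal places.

Budget: 2.0 GB = 16000.0 Mb.
Stream payload after overhead: 16000.0 / 1.10 = 14545.5 Mb.
7 min 48 s = 468 s
Total bitrate budget: 14545.5 Mb / 468 s = 31.080 Mbps.
Audio: 384 kbps = 0.384 Mbps.
Video: 31.080 − 0.384 = 30.696 Mbps.

30.70 Mbps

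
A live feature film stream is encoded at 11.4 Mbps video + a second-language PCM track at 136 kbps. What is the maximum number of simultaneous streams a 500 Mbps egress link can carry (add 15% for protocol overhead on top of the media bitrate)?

37

Audio: 136 kbps = 0.136 Mbps.
Per-viewer media rate: 11.536 Mbps.
On the wire with 15% overhead: 13.266 Mbps.
500 Mbps = 500.0 Mbps; 500.0 / 13.266 = 37.69 → 37 viewers.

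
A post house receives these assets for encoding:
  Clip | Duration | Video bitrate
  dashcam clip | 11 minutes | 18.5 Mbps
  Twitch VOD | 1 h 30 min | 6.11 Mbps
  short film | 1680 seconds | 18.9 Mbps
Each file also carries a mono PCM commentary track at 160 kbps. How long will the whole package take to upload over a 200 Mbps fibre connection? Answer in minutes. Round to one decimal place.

Audio: 160 kbps = 0.160 Mbps.
dashcam clip: 18.660 Mbps × 660 s = 12315.6 Mb
Twitch VOD: 6.270 Mbps × 5400 s = 33858.0 Mb
short film: 19.060 Mbps × 1680 s = 32020.8 Mb
Total: 78194.4 Mb = 9774.3 MB.
At 200 Mbps: 78194.4 / 200 = 391 s ≈ 6.52 minutes.

6.5 minutes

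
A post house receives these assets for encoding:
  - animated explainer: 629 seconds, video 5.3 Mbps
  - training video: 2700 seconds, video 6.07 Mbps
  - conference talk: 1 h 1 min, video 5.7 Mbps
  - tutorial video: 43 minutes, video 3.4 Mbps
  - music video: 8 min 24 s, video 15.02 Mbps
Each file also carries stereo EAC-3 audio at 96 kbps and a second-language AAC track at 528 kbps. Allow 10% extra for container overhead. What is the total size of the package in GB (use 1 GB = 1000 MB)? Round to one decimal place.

8.7 GB

Audio total: 96 + 528 = 624 kbps = 0.624 Mbps.
animated explainer: 5.924 Mbps × 629 s × 1.10 = 4098.8 Mb
training video: 6.694 Mbps × 2700 s × 1.10 = 19881.2 Mb
conference talk: 6.324 Mbps × 3660 s × 1.10 = 25460.4 Mb
tutorial video: 4.024 Mbps × 2580 s × 1.10 = 11420.1 Mb
music video: 15.644 Mbps × 504 s × 1.10 = 8673.0 Mb
Total: 69533.6 Mb = 8691.7 MB.
= 8.692 GB.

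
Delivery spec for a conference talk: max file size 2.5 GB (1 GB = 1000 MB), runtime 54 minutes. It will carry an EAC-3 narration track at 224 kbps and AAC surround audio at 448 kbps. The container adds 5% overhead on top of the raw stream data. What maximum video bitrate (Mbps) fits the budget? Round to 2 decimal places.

Budget: 2.5 GB = 20000.0 Mb.
Stream payload after overhead: 20000.0 / 1.05 = 19047.6 Mb.
54 min = 3240 s
Total bitrate budget: 19047.6 Mb / 3240 s = 5.879 Mbps.
Audio total: 224 + 448 = 672 kbps = 0.672 Mbps.
Video: 5.879 − 0.672 = 5.207 Mbps.

5.21 Mbps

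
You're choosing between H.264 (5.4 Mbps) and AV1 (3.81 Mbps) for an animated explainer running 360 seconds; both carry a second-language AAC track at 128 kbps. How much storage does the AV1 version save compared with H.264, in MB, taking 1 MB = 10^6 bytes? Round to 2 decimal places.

71.55 MB

Audio: 128 kbps = 0.128 Mbps.
H.264: 5.528 Mbps × 360 s = 1990.1 Mb = 248.760 MB.
AV1: 3.938 Mbps × 360 s = 1417.7 Mb = 177.210 MB.
Saving: 248.760 − 177.210 = 71.550 MB.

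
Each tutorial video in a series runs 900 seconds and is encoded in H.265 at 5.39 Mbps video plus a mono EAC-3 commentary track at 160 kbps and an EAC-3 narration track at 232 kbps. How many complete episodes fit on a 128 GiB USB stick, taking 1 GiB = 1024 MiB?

211

Audio total: 160 + 232 = 392 kbps = 0.392 Mbps.
Total bitrate: 5.782 Mbps.
Per item: 5.782 Mbps × 900 s = 5,204 Mb = 650.5 MB.
Capacity: 128 GiB = 1,099,512 Mb; 211.29 items → 211 complete.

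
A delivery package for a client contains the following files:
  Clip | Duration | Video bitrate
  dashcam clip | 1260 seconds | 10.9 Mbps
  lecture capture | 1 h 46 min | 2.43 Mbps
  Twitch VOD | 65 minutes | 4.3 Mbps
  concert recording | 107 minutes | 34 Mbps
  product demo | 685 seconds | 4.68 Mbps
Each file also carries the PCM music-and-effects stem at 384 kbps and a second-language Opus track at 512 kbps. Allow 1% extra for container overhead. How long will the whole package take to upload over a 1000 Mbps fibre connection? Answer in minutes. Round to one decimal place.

4.8 minutes

Audio total: 384 + 512 = 896 kbps = 0.896 Mbps.
dashcam clip: 11.796 Mbps × 1260 s × 1.01 = 15011.6 Mb
lecture capture: 3.326 Mbps × 6360 s × 1.01 = 21364.9 Mb
Twitch VOD: 5.196 Mbps × 3900 s × 1.01 = 20467.0 Mb
concert recording: 34.896 Mbps × 6420 s × 1.01 = 226272.6 Mb
product demo: 5.576 Mbps × 685 s × 1.01 = 3857.8 Mb
Total: 286973.9 Mb = 35871.7 MB.
At 1000 Mbps: 286973.9 / 1000 = 287 s ≈ 4.78 minutes.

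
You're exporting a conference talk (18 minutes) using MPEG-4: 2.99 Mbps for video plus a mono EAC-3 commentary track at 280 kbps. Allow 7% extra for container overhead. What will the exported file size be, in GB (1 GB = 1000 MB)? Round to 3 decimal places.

18 min = 1080 s
Audio: 280 kbps = 0.280 Mbps.
Total bitrate: 2.99 + 0.280 = 3.270 Mbps.
Stream data: 3.270 Mbps × 1080 s = 3531.6 Mb.
With 7% container overhead: ×1.07.
3,779 Mb ÷ 8 = 472.4 MB → 0.4724 GB.

0.472 GB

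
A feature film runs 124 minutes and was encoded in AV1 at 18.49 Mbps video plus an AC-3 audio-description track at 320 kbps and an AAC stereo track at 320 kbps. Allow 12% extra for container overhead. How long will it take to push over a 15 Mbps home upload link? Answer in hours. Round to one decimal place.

124 min = 7440 s
Audio total: 320 + 320 = 640 kbps = 0.640 Mbps.
Total bitrate: 19.130 Mbps.
File: 19.130 Mbps × 7440 s = 142327.2 Mb.
With 12% container overhead: ×1.12. → 159406.5 Mb.
At 15 Mbps: 159406.5 / 15 = 10627.1 s ≈ 2.95 hours.

3.0 hours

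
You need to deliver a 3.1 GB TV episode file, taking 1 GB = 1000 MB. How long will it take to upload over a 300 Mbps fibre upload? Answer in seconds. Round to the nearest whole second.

File: 3.1 GB = 24800.0 Mb.
At 300 Mbps: 24800.0 / 300 = 82.7 s ≈ 82.7 seconds.

83 seconds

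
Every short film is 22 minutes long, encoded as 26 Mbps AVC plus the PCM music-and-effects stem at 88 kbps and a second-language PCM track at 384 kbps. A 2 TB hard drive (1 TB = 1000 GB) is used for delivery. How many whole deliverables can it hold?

22 min = 1320 s
Audio total: 88 + 384 = 472 kbps = 0.472 Mbps.
Total bitrate: 26.472 Mbps.
Per item: 26.472 Mbps × 1320 s = 34,943 Mb = 4,368 MB.
Capacity: 2 TB = 16,000,000 Mb; 457.89 items → 457 complete.

457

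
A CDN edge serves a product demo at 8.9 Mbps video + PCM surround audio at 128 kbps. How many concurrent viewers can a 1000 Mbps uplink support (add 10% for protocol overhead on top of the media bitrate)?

100

Audio: 128 kbps = 0.128 Mbps.
Per-viewer media rate: 9.028 Mbps.
On the wire with 10% overhead: 9.931 Mbps.
1000 Mbps = 1,000 Mbps; 1,000 / 9.931 = 100.70 → 100 viewers.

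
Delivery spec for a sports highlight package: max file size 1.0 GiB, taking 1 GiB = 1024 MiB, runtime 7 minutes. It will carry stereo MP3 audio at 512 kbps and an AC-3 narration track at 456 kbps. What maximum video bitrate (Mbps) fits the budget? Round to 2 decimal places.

Budget: 1.0 GiB = 8589.9 Mb.
7 min = 420 s
Total bitrate budget: 8589.9 Mb / 420 s = 20.452 Mbps.
Audio total: 512 + 456 = 968 kbps = 0.968 Mbps.
Video: 20.452 − 0.968 = 19.484 Mbps.

19.48 Mbps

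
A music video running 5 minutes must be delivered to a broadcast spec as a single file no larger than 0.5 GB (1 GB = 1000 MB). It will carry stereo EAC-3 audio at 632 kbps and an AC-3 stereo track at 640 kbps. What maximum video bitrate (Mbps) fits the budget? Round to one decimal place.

Budget: 0.5 GB = 4000.0 Mb.
5 min = 300 s
Total bitrate budget: 4000.0 Mb / 300 s = 13.333 Mbps.
Audio total: 632 + 640 = 1272 kbps = 1.272 Mbps.
Video: 13.333 − 1.272 = 12.061 Mbps.

12.1 Mbps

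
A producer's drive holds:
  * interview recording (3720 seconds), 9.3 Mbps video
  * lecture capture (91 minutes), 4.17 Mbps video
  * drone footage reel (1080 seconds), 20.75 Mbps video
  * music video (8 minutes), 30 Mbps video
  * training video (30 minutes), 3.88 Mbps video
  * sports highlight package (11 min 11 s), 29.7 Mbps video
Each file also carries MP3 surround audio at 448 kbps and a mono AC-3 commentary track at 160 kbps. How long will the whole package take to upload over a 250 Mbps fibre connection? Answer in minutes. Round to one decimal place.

8.6 minutes

Audio total: 448 + 160 = 608 kbps = 0.608 Mbps.
interview recording: 9.908 Mbps × 3720 s = 36857.8 Mb
lecture capture: 4.778 Mbps × 5460 s = 26087.9 Mb
drone footage reel: 21.358 Mbps × 1080 s = 23066.6 Mb
music video: 30.608 Mbps × 480 s = 14691.8 Mb
training video: 4.488 Mbps × 1800 s = 8078.4 Mb
sports highlight package: 30.308 Mbps × 671 s = 20336.7 Mb
Total: 129119.2 Mb = 16139.9 MB.
At 250 Mbps: 129119.2 / 250 = 516 s ≈ 8.61 minutes.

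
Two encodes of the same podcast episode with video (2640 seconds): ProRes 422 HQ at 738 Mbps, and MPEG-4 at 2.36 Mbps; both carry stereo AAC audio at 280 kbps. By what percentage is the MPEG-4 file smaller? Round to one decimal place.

99.6%

Audio: 280 kbps = 0.280 Mbps.
ProRes 422 HQ: 738.280 Mbps × 2640 s = 1949059.2 Mb = 243.632 GB.
MPEG-4: 2.640 Mbps × 2640 s = 6969.6 Mb = 0.871 GB.
Reduction: (1 − 0.871/243.632) × 100 = 99.64%.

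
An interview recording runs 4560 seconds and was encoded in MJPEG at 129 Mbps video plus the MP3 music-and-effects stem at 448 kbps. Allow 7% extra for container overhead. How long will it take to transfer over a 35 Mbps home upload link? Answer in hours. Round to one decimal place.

5.0 hours

Audio: 448 kbps = 0.448 Mbps.
Total bitrate: 129.448 Mbps.
File: 129.448 Mbps × 4560 s = 590282.9 Mb.
With 7% container overhead: ×1.07. → 631602.7 Mb.
At 35 Mbps: 631602.7 / 35 = 18045.8 s ≈ 5.01 hours.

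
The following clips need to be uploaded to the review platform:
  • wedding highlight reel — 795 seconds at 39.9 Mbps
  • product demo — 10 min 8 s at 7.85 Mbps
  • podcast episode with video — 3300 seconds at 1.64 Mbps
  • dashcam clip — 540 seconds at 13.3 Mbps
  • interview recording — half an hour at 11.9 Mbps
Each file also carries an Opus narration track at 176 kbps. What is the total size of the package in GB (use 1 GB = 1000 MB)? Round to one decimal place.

9.0 GB

Audio: 176 kbps = 0.176 Mbps.
wedding highlight reel: 40.076 Mbps × 795 s = 31860.4 Mb
product demo: 8.026 Mbps × 608 s = 4879.8 Mb
podcast episode with video: 1.816 Mbps × 3300 s = 5992.8 Mb
dashcam clip: 13.476 Mbps × 540 s = 7277.0 Mb
interview recording: 12.076 Mbps × 1800 s = 21736.8 Mb
Total: 71746.9 Mb = 8968.4 MB.
= 8.968 GB.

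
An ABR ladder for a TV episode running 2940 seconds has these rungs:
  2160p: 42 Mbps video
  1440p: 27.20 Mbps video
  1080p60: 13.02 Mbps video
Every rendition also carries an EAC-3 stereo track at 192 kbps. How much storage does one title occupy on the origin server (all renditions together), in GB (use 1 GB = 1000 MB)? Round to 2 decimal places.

30.43 GB

Audio: 192 kbps = 0.192 Mbps.
Sum of rendition bitrates: (42+0.192) + (27.20+0.192) + (13.02+0.192) = 82.796 Mbps.
× 2940 s = 243,420 Mb = 30,428 MB = 30.43 GB.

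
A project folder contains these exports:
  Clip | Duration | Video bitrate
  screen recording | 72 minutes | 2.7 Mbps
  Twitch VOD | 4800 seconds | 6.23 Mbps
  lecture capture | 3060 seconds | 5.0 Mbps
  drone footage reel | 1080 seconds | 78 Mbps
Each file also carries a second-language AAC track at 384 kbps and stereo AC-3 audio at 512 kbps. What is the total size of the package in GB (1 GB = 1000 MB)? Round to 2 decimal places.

Audio total: 384 + 512 = 896 kbps = 0.896 Mbps.
screen recording: 3.596 Mbps × 4320 s = 15534.7 Mb
Twitch VOD: 7.126 Mbps × 4800 s = 34204.8 Mb
lecture capture: 5.896 Mbps × 3060 s = 18041.8 Mb
drone footage reel: 78.896 Mbps × 1080 s = 85207.7 Mb
Total: 152989.0 Mb = 19123.6 MB.
= 19.12 GB.

19.12 GB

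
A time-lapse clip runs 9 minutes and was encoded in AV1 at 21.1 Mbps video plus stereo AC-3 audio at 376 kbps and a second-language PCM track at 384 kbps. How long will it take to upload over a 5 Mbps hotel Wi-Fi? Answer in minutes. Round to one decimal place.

9 min = 540 s
Audio total: 376 + 384 = 760 kbps = 0.760 Mbps.
Total bitrate: 21.860 Mbps.
File: 21.860 Mbps × 540 s = 11804.4 Mb.
At 5 Mbps: 11804.4 / 5 = 2360.9 s ≈ 39.3 minutes.

39.3 minutes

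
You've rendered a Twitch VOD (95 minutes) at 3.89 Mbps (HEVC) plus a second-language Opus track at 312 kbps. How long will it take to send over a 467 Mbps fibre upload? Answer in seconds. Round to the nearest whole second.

51 seconds

95 min = 5700 s
Audio: 312 kbps = 0.312 Mbps.
Total bitrate: 4.202 Mbps.
File: 4.202 Mbps × 5700 s = 23951.4 Mb.
At 467 Mbps: 23951.4 / 467 = 51.3 s ≈ 51.3 seconds.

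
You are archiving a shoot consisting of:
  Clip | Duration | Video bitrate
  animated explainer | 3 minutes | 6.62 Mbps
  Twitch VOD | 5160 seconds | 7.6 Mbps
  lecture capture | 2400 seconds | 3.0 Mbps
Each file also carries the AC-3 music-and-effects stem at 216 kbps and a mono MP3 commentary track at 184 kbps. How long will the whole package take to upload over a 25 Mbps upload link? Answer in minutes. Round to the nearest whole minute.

Audio total: 216 + 184 = 400 kbps = 0.400 Mbps.
animated explainer: 7.020 Mbps × 180 s = 1263.6 Mb
Twitch VOD: 8.000 Mbps × 5160 s = 41280.0 Mb
lecture capture: 3.400 Mbps × 2400 s = 8160.0 Mb
Total: 50703.6 Mb = 6337.9 MB.
At 25 Mbps: 50703.6 / 25 = 2028 s ≈ 33.8 minutes.

34 minutes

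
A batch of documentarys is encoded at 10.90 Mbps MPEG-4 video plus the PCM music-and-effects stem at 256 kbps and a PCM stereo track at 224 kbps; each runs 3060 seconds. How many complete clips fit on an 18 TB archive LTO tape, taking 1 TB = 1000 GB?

4135

Audio total: 256 + 224 = 480 kbps = 0.480 Mbps.
Total bitrate: 11.380 Mbps.
Per item: 11.380 Mbps × 3060 s = 34,823 Mb = 4,353 MB.
Capacity: 18 TB = 144,000,000 Mb; 4135.22 items → 4135 complete.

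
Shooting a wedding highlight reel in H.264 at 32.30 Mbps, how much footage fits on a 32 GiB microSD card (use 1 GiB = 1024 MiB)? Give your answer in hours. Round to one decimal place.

2.4 hours

Capacity: 32 GiB = 274,878 Mb.
Recording time: 274,878 / 32.300 = 8,510 s ≈ 2.36 hours.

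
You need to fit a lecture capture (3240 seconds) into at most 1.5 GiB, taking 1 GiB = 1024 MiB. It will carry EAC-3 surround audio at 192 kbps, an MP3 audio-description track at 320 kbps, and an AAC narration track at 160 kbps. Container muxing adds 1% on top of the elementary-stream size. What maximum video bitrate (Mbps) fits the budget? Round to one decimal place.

Budget: 1.5 GiB = 12884.9 Mb.
Stream payload after overhead: 12884.9 / 1.01 = 12757.3 Mb.
Total bitrate budget: 12757.3 Mb / 3240 s = 3.937 Mbps.
Audio total: 192 + 320 + 160 = 672 kbps = 0.672 Mbps.
Video: 3.937 − 0.672 = 3.265 Mbps.

3.3 Mbps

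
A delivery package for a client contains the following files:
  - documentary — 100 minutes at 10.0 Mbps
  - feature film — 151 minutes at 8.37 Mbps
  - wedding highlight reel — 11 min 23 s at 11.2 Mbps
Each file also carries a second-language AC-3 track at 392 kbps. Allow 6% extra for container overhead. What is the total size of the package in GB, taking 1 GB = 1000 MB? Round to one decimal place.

Audio: 392 kbps = 0.392 Mbps.
documentary: 10.392 Mbps × 6000 s × 1.06 = 66093.1 Mb
feature film: 8.762 Mbps × 9060 s × 1.06 = 84146.7 Mb
wedding highlight reel: 11.592 Mbps × 683 s × 1.06 = 8392.4 Mb
Total: 158632.2 Mb = 19829.0 MB.
= 19.83 GB.

19.8 GB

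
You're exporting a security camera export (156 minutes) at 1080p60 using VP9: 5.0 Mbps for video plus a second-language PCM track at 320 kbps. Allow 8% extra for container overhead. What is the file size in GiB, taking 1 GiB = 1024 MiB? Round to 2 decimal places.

156 min = 9360 s
Audio: 320 kbps = 0.320 Mbps.
Total bitrate: 5.0 + 0.320 = 5.320 Mbps.
Stream data: 5.320 Mbps × 9360 s = 49795.2 Mb.
With 8% container overhead: ×1.08.
53,779 Mb = 6,722,352,000 bytes ÷ 1,073,741,824 = 6.261 GiB.

6.26 GiB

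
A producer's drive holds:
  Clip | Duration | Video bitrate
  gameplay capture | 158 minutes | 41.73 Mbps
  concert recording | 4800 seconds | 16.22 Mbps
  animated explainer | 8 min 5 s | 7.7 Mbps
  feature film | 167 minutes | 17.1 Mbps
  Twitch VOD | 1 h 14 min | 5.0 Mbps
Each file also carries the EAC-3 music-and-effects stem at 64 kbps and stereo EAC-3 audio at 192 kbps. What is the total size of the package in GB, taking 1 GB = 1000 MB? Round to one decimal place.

Audio total: 64 + 192 = 256 kbps = 0.256 Mbps.
gameplay capture: 41.986 Mbps × 9480 s = 398027.3 Mb
concert recording: 16.476 Mbps × 4800 s = 79084.8 Mb
animated explainer: 7.956 Mbps × 485 s = 3858.7 Mb
feature film: 17.356 Mbps × 10020 s = 173907.1 Mb
Twitch VOD: 5.256 Mbps × 4440 s = 23336.6 Mb
Total: 678214.5 Mb = 84776.8 MB.
= 84.78 GB.

84.8 GB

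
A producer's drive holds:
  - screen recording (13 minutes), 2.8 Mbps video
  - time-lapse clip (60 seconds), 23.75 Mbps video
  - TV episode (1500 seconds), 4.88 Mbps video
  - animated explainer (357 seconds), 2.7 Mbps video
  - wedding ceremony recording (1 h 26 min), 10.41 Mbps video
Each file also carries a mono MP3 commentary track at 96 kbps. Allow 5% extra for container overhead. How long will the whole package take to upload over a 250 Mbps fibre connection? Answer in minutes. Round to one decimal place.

4.6 minutes

Audio: 96 kbps = 0.096 Mbps.
screen recording: 2.896 Mbps × 780 s × 1.05 = 2371.8 Mb
time-lapse clip: 23.846 Mbps × 60 s × 1.05 = 1502.3 Mb
TV episode: 4.976 Mbps × 1500 s × 1.05 = 7837.2 Mb
animated explainer: 2.796 Mbps × 357 s × 1.05 = 1048.1 Mb
wedding ceremony recording: 10.506 Mbps × 5160 s × 1.05 = 56921.5 Mb
Total: 69680.9 Mb = 8710.1 MB.
At 250 Mbps: 69680.9 / 250 = 279 s ≈ 4.65 minutes.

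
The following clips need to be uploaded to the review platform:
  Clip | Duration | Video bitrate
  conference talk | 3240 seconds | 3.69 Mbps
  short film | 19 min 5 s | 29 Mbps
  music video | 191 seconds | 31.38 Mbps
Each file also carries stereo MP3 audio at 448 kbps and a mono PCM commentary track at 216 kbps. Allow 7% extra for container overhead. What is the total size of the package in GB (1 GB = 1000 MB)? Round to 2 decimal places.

Audio total: 448 + 216 = 664 kbps = 0.664 Mbps.
conference talk: 4.354 Mbps × 3240 s × 1.07 = 15094.4 Mb
short film: 29.664 Mbps × 1145 s × 1.07 = 36342.8 Mb
music video: 32.044 Mbps × 191 s × 1.07 = 6548.8 Mb
Total: 57986.1 Mb = 7248.3 MB.
= 7.248 GB.

7.25 GB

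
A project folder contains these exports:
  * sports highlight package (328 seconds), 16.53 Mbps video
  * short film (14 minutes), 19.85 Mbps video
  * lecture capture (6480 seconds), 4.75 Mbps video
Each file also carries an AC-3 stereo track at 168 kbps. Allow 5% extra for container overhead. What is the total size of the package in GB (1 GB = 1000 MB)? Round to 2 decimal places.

Audio: 168 kbps = 0.168 Mbps.
sports highlight package: 16.698 Mbps × 328 s × 1.05 = 5750.8 Mb
short film: 20.018 Mbps × 840 s × 1.05 = 17655.9 Mb
lecture capture: 4.918 Mbps × 6480 s × 1.05 = 33462.1 Mb
Total: 56868.7 Mb = 7108.6 MB.
= 7.109 GB.

7.11 GB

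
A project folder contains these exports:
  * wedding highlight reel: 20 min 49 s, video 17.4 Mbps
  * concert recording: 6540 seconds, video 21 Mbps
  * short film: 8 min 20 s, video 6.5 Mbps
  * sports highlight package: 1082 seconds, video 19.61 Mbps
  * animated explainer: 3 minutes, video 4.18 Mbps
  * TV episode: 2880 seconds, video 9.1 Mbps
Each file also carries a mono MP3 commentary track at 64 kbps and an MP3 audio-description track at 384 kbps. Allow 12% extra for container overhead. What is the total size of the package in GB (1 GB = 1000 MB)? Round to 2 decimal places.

Audio total: 64 + 384 = 448 kbps = 0.448 Mbps.
wedding highlight reel: 17.848 Mbps × 1249 s × 1.12 = 24967.2 Mb
concert recording: 21.448 Mbps × 6540 s × 1.12 = 157102.3 Mb
short film: 6.948 Mbps × 500 s × 1.12 = 3890.9 Mb
sports highlight package: 20.058 Mbps × 1082 s × 1.12 = 24307.1 Mb
animated explainer: 4.628 Mbps × 180 s × 1.12 = 933.0 Mb
TV episode: 9.548 Mbps × 2880 s × 1.12 = 30798.0 Mb
Total: 241998.5 Mb = 30249.8 MB.
= 30.25 GB.

30.25 GB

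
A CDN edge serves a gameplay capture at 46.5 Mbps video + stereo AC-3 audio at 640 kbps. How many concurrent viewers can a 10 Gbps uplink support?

Audio: 640 kbps = 0.640 Mbps.
Per-viewer media rate: 47.140 Mbps.
10 Gbps = 10,000 Mbps; 10,000 / 47.140 = 212.13 → 212 viewers.

212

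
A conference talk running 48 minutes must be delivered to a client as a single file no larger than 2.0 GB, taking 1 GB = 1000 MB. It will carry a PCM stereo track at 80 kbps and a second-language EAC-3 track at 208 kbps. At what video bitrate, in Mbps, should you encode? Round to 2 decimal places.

5.27 Mbps

Budget: 2.0 GB = 16000.0 Mb.
48 min = 2880 s
Total bitrate budget: 16000.0 Mb / 2880 s = 5.556 Mbps.
Audio total: 80 + 208 = 288 kbps = 0.288 Mbps.
Video: 5.556 − 0.288 = 5.268 Mbps.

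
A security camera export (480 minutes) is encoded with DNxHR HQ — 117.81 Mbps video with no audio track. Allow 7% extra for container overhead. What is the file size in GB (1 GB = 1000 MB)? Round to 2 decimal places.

480 min = 28800 s
Total bitrate: 117.81 Mbps.
Stream data: 117.810 Mbps × 28800 s = 3392928.0 Mb.
With 7% container overhead: ×1.07.
3,630,433 Mb ÷ 8 = 453,804 MB → 453.8 GB.

453.80 GB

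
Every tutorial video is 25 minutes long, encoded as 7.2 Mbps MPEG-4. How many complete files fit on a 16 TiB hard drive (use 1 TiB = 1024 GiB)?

13031

25 min = 1500 s
Per item: 7.200 Mbps × 1500 s = 10,800 Mb = 1,350 MB.
Capacity: 16 TiB = 140,737,488 Mb; 13031.25 items → 13031 complete.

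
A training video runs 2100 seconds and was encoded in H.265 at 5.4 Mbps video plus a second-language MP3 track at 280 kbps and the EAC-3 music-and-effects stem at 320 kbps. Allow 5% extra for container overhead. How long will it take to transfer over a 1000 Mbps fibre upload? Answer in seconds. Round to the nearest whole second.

13 seconds

Audio total: 280 + 320 = 600 kbps = 0.600 Mbps.
Total bitrate: 6.000 Mbps.
File: 6.000 Mbps × 2100 s = 12600.0 Mb.
With 5% container overhead: ×1.05. → 13230.0 Mb.
At 1000 Mbps: 13230.0 / 1000 = 13.2 s ≈ 13.2 seconds.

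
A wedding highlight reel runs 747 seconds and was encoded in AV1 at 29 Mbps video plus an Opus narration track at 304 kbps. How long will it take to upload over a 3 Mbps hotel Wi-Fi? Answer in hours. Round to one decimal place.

Audio: 304 kbps = 0.304 Mbps.
Total bitrate: 29.304 Mbps.
File: 29.304 Mbps × 747 s = 21890.1 Mb.
At 3 Mbps: 21890.1 / 3 = 7296.7 s ≈ 2.03 hours.

2.0 hours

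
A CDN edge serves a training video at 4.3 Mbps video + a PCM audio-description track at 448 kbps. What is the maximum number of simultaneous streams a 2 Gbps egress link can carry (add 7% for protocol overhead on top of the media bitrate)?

393

Audio: 448 kbps = 0.448 Mbps.
Per-viewer media rate: 4.748 Mbps.
On the wire with 7% overhead: 5.080 Mbps.
2 Gbps = 2,000 Mbps; 2,000 / 5.080 = 393.67 → 393 viewers.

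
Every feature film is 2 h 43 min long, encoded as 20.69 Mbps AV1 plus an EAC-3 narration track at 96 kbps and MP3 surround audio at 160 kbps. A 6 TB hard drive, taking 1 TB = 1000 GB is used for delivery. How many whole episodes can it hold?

2 h 43 min = 163 min = 9780 s
Audio total: 96 + 160 = 256 kbps = 0.256 Mbps.
Total bitrate: 20.946 Mbps.
Per item: 20.946 Mbps × 9780 s = 204,852 Mb = 25,606 MB.
Capacity: 6 TB = 48,000,000 Mb; 234.32 items → 234 complete.

234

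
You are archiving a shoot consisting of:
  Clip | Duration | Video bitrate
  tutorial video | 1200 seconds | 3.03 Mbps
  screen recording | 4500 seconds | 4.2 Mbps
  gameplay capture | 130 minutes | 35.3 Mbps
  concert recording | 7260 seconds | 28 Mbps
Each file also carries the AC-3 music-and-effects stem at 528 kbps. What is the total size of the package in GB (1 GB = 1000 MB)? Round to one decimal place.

Audio: 528 kbps = 0.528 Mbps.
tutorial video: 3.558 Mbps × 1200 s = 4269.6 Mb
screen recording: 4.728 Mbps × 4500 s = 21276.0 Mb
gameplay capture: 35.828 Mbps × 7800 s = 279458.4 Mb
concert recording: 28.528 Mbps × 7260 s = 207113.3 Mb
Total: 512117.3 Mb = 64014.7 MB.
= 64.01 GB.

64.0 GB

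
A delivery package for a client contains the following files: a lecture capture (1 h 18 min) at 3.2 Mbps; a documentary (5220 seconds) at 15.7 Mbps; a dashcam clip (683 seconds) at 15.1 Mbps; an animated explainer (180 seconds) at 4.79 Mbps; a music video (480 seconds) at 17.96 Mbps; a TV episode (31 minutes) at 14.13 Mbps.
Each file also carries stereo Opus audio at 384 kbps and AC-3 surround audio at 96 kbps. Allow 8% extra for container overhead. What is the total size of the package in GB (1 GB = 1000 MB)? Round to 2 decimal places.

Audio total: 384 + 96 = 480 kbps = 0.480 Mbps.
lecture capture: 3.680 Mbps × 4680 s × 1.08 = 18600.2 Mb
documentary: 16.180 Mbps × 5220 s × 1.08 = 91216.4 Mb
dashcam clip: 15.580 Mbps × 683 s × 1.08 = 11492.4 Mb
animated explainer: 5.270 Mbps × 180 s × 1.08 = 1024.5 Mb
music video: 18.440 Mbps × 480 s × 1.08 = 9559.3 Mb
TV episode: 14.610 Mbps × 1860 s × 1.08 = 29348.6 Mb
Total: 161241.3 Mb = 20155.2 MB.
= 20.16 GB.

20.16 GB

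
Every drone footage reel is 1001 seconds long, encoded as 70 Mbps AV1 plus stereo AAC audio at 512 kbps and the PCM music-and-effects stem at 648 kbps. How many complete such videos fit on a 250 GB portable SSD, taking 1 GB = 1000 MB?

Audio total: 512 + 648 = 1160 kbps = 1.160 Mbps.
Total bitrate: 71.160 Mbps.
Per item: 71.160 Mbps × 1001 s = 71,231 Mb = 8,904 MB.
Capacity: 250 GB = 2,000,000 Mb; 28.08 items → 28 complete.

28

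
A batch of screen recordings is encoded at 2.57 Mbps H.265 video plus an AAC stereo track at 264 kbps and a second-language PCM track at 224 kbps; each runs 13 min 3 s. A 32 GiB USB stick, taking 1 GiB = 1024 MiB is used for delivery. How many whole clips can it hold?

13 min 3 s = 783 s
Audio total: 264 + 224 = 488 kbps = 0.488 Mbps.
Total bitrate: 3.058 Mbps.
Per item: 3.058 Mbps × 783 s = 2,394 Mb = 299.3 MB.
Capacity: 32 GiB = 274,878 Mb; 114.80 items → 114 complete.

114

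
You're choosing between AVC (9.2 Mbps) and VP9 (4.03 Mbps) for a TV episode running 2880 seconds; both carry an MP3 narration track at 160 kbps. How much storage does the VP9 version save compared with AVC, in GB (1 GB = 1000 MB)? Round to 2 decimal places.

Audio: 160 kbps = 0.160 Mbps.
AVC: 9.360 Mbps × 2880 s = 26956.8 Mb = 3.370 GB.
VP9: 4.190 Mbps × 2880 s = 12067.2 Mb = 1.508 GB.
Saving: 3.370 − 1.508 = 1.861 GB.

1.86 GB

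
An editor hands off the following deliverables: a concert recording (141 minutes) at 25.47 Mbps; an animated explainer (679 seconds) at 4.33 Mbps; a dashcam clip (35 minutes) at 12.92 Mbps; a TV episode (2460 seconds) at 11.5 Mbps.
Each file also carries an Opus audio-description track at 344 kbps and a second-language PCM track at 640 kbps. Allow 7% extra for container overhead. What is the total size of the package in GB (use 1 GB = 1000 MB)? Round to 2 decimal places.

Audio total: 344 + 640 = 984 kbps = 0.984 Mbps.
concert recording: 26.454 Mbps × 8460 s × 1.07 = 239466.9 Mb
animated explainer: 5.314 Mbps × 679 s × 1.07 = 3860.8 Mb
dashcam clip: 13.904 Mbps × 2100 s × 1.07 = 31242.3 Mb
TV episode: 12.484 Mbps × 2460 s × 1.07 = 32860.4 Mb
Total: 307430.4 Mb = 38428.8 MB.
= 38.43 GB.

38.43 GB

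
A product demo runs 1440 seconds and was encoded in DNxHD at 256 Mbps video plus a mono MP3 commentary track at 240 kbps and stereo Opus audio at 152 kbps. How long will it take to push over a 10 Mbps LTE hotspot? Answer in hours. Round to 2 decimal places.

Audio total: 240 + 152 = 392 kbps = 0.392 Mbps.
Total bitrate: 256.392 Mbps.
File: 256.392 Mbps × 1440 s = 369204.5 Mb.
At 10 Mbps: 369204.5 / 10 = 36920.4 s ≈ 10.3 hours.

10.26 hours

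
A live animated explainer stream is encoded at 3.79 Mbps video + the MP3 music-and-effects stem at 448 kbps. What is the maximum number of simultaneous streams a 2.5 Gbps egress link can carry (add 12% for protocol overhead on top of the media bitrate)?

526

Audio: 448 kbps = 0.448 Mbps.
Per-viewer media rate: 4.238 Mbps.
On the wire with 12% overhead: 4.747 Mbps.
2.5 Gbps = 2,500 Mbps; 2,500 / 4.747 = 526.70 → 526 viewers.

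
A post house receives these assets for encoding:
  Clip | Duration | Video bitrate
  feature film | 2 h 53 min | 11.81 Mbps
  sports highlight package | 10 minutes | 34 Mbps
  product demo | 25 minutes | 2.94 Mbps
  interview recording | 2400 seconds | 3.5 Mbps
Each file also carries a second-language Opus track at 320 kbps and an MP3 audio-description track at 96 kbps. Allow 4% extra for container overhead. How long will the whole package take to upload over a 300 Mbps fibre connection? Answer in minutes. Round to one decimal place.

Audio total: 320 + 96 = 416 kbps = 0.416 Mbps.
feature film: 12.226 Mbps × 10380 s × 1.04 = 131982.1 Mb
sports highlight package: 34.416 Mbps × 600 s × 1.04 = 21475.6 Mb
product demo: 3.356 Mbps × 1500 s × 1.04 = 5235.4 Mb
interview recording: 3.916 Mbps × 2400 s × 1.04 = 9774.3 Mb
Total: 168467.4 Mb = 21058.4 MB.
At 300 Mbps: 168467.4 / 300 = 562 s ≈ 9.36 minutes.

9.4 minutes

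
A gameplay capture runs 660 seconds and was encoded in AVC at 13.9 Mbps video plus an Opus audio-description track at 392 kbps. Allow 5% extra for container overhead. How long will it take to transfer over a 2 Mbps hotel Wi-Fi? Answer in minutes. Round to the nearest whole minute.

83 minutes

Audio: 392 kbps = 0.392 Mbps.
Total bitrate: 14.292 Mbps.
File: 14.292 Mbps × 660 s = 9432.7 Mb.
With 5% container overhead: ×1.05. → 9904.4 Mb.
At 2 Mbps: 9904.4 / 2 = 4952.2 s ≈ 82.5 minutes.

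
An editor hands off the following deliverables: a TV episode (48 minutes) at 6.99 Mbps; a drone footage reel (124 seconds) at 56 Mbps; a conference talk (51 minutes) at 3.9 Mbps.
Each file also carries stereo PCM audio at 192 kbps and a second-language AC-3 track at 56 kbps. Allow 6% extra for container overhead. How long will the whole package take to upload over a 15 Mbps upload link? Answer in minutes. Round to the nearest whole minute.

Audio total: 192 + 56 = 248 kbps = 0.248 Mbps.
TV episode: 7.238 Mbps × 2880 s × 1.06 = 22096.2 Mb
drone footage reel: 56.248 Mbps × 124 s × 1.06 = 7393.2 Mb
conference talk: 4.148 Mbps × 3060 s × 1.06 = 13454.5 Mb
Total: 42943.9 Mb = 5368.0 MB.
At 15 Mbps: 42943.9 / 15 = 2863 s ≈ 47.7 minutes.

48 minutes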